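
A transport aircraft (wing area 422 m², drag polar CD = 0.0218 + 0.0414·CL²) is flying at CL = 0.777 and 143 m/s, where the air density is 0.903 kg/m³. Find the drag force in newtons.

CD = 0.0218 + 0.0414 × 0.777² = 0.04679
D = ½ρv²S·CD = ½ × 0.903 × 143² × 422 × 0.04679 = 1.82×10^5 N

D = 1.82×10^5 N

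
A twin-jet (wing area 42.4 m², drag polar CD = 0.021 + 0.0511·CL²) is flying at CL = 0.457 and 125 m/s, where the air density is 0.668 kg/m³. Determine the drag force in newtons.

CD = 0.021 + 0.0511 × 0.457² = 0.03167
D = ½ρv²S·CD = ½ × 0.668 × 125² × 42.4 × 0.03167 = 7010 N

D = 7010 N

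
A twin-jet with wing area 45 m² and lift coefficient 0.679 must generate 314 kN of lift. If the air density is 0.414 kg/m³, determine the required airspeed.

v = 223 m/s

L = ½ρv²S·CL ⇒ v = √(2L/(ρ·S·CL))
v = √(2 × 3.14×10^5 / (0.414 × 45 × 0.679)) = √49650 = 223 m/s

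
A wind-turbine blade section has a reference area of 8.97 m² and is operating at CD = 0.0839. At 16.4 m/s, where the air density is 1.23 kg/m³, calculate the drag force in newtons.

D = 124 N

Dynamic pressure q = ½ρv² = ½ × 1.23 × 16.4² = 165.4 Pa.
D = q·S·CD = 165.4 × 8.97 × 0.0839 = 124 N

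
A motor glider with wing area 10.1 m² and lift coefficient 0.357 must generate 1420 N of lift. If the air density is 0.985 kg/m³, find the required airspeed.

L = ½ρv²S·CL ⇒ v = √(2L/(ρ·S·CL))
v = √(2 × 1420 / (0.985 × 10.1 × 0.357)) = √799.6 = 28.3 m/s

v = 28.3 m/s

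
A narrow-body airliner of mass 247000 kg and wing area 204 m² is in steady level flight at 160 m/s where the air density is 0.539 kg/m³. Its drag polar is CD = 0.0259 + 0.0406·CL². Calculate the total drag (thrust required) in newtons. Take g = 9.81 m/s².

D = 2.06×10^5 N

Weight W = mg = 247000 × 9.81 = 2.4231×10^6 N; in level flight L = W.
Dynamic pressure q = 0.5 × 0.539 × 160² = 6899 Pa.
CL = W/(q·S) = 2.4231×10^6 / (6899 × 204) = 1.722.
CD = 0.0259 + 0.0406 × 1.722² = 0.1462.
D = q·S·CD = 6899 × 204 × 0.1462 = 2.058×10^5 N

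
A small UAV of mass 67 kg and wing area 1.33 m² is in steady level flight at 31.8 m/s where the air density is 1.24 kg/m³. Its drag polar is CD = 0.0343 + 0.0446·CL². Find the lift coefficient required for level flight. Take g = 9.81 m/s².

CL = 0.788

In steady level flight, lift balances weight: W = mg = 67 × 9.81 = 657.27 N.
q = ½ρv² = ½ × 1.24 × 31.8² = 627 Pa.
Required CL = L/(qS) = 657.27/(627·1.33) = 0.7882.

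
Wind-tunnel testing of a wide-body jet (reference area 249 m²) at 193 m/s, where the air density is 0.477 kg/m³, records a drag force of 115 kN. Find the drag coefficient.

CD = 0.052

From D = ½ρv²S·CD, rearranging gives CD = 2D/(ρv²S).
CD = 2 × 1.15×10^5 / (0.477 × 193² × 249) = 0.052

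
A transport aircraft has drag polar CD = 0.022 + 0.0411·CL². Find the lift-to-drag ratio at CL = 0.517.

L/D = 15.7

CD = 0.022 + 0.0411 × 0.517² = 0.03299
L/D = CL/CD = 0.517 / 0.03299 = 15.7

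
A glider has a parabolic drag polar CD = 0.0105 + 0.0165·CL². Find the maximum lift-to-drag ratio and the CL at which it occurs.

For CD = CD0 + K·CL², (L/D)max occurs at CL* = √(CD0/K) and equals 1/(2√(K·CD0)).
(L/D)max = 1/(2√(0.0165 × 0.0105)) = 1/(2 × 0.01316) = 38
CL* = √(0.0105/0.0165) = 0.798

(L/D)max = 38, at CL = 0.798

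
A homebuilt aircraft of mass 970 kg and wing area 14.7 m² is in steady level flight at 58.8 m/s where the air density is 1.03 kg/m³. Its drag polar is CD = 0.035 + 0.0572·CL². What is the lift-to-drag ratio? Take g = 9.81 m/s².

L/D = 8.54

Weight W = mg = 970 × 9.81 = 9515.7 N; in level flight L = W.
q = ½ρv² = ½ × 1.03 × 58.8² = 1781 Pa.
Required CL = L/(qS) = 9515.7/(1781·14.7) = 0.3635.
CD = 0.035 + 0.0572 × 0.3635² = 0.04256.
L/D = CL/CD = 0.3635 / 0.04256 = 8.54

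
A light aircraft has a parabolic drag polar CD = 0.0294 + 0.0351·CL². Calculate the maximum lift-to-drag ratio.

For CD = CD0 + K·CL², (L/D)max occurs at CL* = √(CD0/K) and equals 1/(2√(K·CD0)).
(L/D)max = 1/(2√(0.0351 × 0.0294)) = 1/(2 × 0.03212) = 15.6

(L/D)max = 15.6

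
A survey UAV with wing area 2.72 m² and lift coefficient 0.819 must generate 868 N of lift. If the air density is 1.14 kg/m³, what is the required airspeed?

L = ½ρv²S·CL ⇒ v = √(2L/(ρ·S·CL))
v = √(2 × 868 / (1.14 × 2.72 × 0.819)) = √683.6 = 26.1 m/s

v = 26.1 m/s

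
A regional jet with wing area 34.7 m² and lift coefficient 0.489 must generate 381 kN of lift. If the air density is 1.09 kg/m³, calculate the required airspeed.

L = ½ρv²S·CL ⇒ v = √(2L/(ρ·S·CL))
v = √(2 × 3.81×10^5 / (1.09 × 34.7 × 0.489)) = √41200 = 203 m/s

v = 203 m/s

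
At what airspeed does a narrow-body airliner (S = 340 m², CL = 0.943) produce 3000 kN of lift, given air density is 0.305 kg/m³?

L = ½ρv²S·CL ⇒ v = √(2L/(ρ·S·CL))
v = √(2 × 3×10^6 / (0.305 × 340 × 0.943)) = √61360 = 248 m/s

v = 248 m/s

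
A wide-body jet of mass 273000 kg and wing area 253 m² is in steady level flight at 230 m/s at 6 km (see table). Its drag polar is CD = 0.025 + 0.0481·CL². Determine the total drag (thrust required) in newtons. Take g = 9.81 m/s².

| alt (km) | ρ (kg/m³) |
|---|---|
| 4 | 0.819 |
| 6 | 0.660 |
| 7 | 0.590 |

D = 1.89×10^5 N

At 6 km, from the table: ρ = 0.660 kg/m³.
Weight W = mg = 273000 × 9.81 = 2.6781×10^6 N; in level flight L = W.
q = ½ρv² = ½ × 0.66 × 230² = 17460 Pa.
CL = 2W/(ρv²S) = 2×2.6781×10^6/(0.66×230²×253) = 0.6064.
CD = 0.025 + 0.0481 × 0.6064² = 0.04269.
D = q·S·CD = 17460 × 253 × 0.04269 = 1.885×10^5 N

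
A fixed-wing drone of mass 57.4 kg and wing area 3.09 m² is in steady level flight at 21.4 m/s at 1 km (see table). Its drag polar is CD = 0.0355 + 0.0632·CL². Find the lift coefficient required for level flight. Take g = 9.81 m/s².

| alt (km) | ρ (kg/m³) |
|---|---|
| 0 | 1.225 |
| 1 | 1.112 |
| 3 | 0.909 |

At 1 km, from the table: ρ = 1.112 kg/m³.
Level flight ⇒ L = W = m·g = 57.4 × 9.81 = 563.09 N.
q = ½ρv² = ½ × 1.112 × 21.4² = 254.6 Pa.
Required CL = L/(qS) = 563.09/(254.6·3.09) = 0.7157.

CL = 0.716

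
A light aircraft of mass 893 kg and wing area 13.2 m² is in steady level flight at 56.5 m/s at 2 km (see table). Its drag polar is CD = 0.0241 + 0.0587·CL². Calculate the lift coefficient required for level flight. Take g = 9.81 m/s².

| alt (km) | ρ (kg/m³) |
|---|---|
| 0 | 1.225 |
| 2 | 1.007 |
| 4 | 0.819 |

CL = 0.413

At 2 km, from the table: ρ = 1.007 kg/m³.
Weight W = mg = 893 × 9.81 = 8760.3 N; in level flight L = W.
Dynamic pressure q = 0.5 × 1.007 × 56.5² = 1607 Pa.
CL = 2W/(ρv²S) = 2×8760.3/(1.007×56.5²×13.2) = 0.4129.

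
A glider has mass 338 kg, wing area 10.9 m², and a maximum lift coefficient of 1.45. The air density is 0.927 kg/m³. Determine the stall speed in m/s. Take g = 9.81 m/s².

At stall, lift equals weight: L = W = m·g = 338 × 9.81 = 3316 N.
From L = ½ρV²S·CL,max = W: V_stall = √(2W/(ρSCL,max)) = √(2·3316/(0.927·10.9·1.45))
V_stall = √452.6 = 21.3 m/s

V_stall = 21.3 m/s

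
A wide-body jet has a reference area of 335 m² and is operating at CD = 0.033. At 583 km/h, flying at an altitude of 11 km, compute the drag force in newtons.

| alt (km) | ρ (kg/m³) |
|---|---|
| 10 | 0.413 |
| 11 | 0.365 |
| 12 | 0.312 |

At 11 km, from the table: ρ = 0.365 kg/m³.
Convert speed: v = 583 km/h ÷ 3.6 = 161.9 m/s.
Dynamic pressure q = ½ρv² = ½ × 0.365 × 161.9² = 4786 Pa.
D = q·S·CD = 4786 × 335 × 0.033 = 52900 N ≈ 52.9 kN

D = 52900 N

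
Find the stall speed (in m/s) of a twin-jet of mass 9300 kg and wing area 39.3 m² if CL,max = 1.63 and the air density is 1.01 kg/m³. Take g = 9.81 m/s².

V_stall = 53.1 m/s

Stall occurs when L = W at CL,max. W = mg = 9300 × 9.81 = 91230 N.
From L = ½ρV²S·CL,max = W: V_stall = √(2W/(ρSCL,max)) = √(2·91230/(1.01·39.3·1.63))
V_stall = √2820 = 53.1 m/s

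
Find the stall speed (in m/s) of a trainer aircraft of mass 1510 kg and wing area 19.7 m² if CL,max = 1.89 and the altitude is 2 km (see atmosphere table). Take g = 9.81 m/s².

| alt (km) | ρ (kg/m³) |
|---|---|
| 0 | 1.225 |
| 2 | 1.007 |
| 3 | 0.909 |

At 2 km, from the table: ρ = 1.007 kg/m³.
Weight W = mg = 1510 × 9.81 = 14810 N.
V_stall = √(2W/(ρ·S·CL,max)) = √(2 × 14810 / (1.007 × 19.7 × 1.89))
V_stall = √790.2 = 28.1 m/s

V_stall = 28.1 m/s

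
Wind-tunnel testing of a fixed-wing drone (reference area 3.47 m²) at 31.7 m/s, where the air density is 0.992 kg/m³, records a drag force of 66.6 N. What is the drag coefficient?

From D = ½ρv²S·CD, rearranging gives CD = 2D/(ρv²S).
CD = 2 × 66.6 / (0.992 × 31.7² × 3.47) = 0.0385

CD = 0.0385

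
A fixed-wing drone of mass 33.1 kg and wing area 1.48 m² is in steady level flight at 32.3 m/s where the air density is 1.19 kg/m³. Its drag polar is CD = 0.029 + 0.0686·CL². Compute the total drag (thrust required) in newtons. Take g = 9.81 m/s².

D = 34.5 N

Level flight ⇒ L = W = m·g = 33.1 × 9.81 = 324.71 N.
q = ½ρv² = ½ × 1.19 × 32.3² = 620.8 Pa.
CL = 2W/(ρv²S) = 2×324.71/(1.19×32.3²×1.48) = 0.3534.
CD = 0.029 + 0.0686 × 0.3534² = 0.03757.
D = q·S·CD = 620.8 × 1.48 × 0.03757 = 34.52 N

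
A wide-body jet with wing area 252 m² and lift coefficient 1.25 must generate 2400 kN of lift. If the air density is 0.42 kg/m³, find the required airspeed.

v = 190 m/s

L = ½ρv²S·CL ⇒ v = √(2L/(ρ·S·CL))
v = √(2 × 2.4×10^6 / (0.42 × 252 × 1.25)) = √36280 = 190 m/s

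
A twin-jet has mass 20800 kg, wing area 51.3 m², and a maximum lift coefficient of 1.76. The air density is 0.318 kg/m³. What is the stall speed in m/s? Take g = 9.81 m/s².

V_stall = 119 m/s

At stall, lift equals weight: L = W = m·g = 20800 × 9.81 = 2.04×10^5 N.
V_stall = √(2W/(ρ·S·CL,max)) = √(2 × 2.04×10^5 / (0.318 × 51.3 × 1.76))
V_stall = √14210 = 119 m/s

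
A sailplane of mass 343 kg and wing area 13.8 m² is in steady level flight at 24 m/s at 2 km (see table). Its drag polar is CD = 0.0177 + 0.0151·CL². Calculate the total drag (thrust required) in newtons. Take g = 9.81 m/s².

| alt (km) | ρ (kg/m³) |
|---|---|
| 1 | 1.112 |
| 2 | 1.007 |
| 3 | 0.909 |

D = 114 N

At 2 km, from the table: ρ = 1.007 kg/m³.
Level flight ⇒ L = W = m·g = 343 × 9.81 = 3364.8 N.
q = ½ρv² = ½ × 1.007 × 24² = 290 Pa.
CL = 2W/(ρv²S) = 2×3364.8/(1.007×24²×13.8) = 0.8407.
CD = 0.0177 + 0.0151 × 0.8407² = 0.02837.
D = q·S·CD = 290 × 13.8 × 0.02837 = 113.6 N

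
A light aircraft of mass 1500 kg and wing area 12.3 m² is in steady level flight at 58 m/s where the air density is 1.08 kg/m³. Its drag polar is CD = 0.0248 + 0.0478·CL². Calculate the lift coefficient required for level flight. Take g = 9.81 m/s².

Level flight ⇒ L = W = m·g = 1500 × 9.81 = 14715 N.
Dynamic pressure q = 0.5 × 1.08 × 58² = 1817 Pa.
CL = 2W/(ρv²S) = 2×14715/(1.08×58²×12.3) = 0.6586.

CL = 0.659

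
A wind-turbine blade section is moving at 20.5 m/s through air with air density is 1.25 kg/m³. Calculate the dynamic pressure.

q = 263 Pa

q = ½ρv² = ½ × 1.25 × 20.5² = 263 Pa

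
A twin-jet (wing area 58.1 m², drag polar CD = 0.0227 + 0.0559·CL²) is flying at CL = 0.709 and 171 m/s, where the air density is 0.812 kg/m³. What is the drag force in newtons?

D = 35000 N

CD = 0.0227 + 0.0559 × 0.709² = 0.0508
D = ½ρv²S·CD = ½ × 0.812 × 171² × 58.1 × 0.0508 = 35000 N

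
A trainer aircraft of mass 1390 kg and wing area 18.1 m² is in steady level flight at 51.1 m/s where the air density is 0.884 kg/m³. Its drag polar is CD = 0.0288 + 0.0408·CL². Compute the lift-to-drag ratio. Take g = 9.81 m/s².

Level flight ⇒ L = W = m·g = 1390 × 9.81 = 13636 N.
q = ½ρv² = ½ × 0.884 × 51.1² = 1154 Pa.
Required CL = L/(qS) = 13636/(1154·18.1) = 0.6527.
CD = 0.0288 + 0.0408 × 0.6527² = 0.04618.
L/D = CL/CD = 0.6527 / 0.04618 = 14.1

L/D = 14.1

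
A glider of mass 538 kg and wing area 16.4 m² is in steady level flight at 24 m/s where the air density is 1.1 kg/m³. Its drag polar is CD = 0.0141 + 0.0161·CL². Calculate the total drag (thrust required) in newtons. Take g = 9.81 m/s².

Level flight ⇒ L = W = m·g = 538 × 9.81 = 5277.8 N.
Dynamic pressure q = 0.5 × 1.1 × 24² = 316.8 Pa.
CL = 2W/(ρv²S) = 2×5277.8/(1.1×24²×16.4) = 1.016.
CD = 0.0141 + 0.0161 × 1.016² = 0.03071.
D = q·S·CD = 316.8 × 16.4 × 0.03071 = 159.6 N

D = 160 N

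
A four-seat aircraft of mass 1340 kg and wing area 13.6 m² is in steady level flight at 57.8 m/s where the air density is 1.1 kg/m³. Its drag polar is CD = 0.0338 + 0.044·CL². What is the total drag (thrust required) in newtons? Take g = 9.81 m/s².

Weight W = mg = 1340 × 9.81 = 13145 N; in level flight L = W.
Dynamic pressure q = 0.5 × 1.1 × 57.8² = 1837 Pa.
Required CL = L/(qS) = 13145/(1837·13.6) = 0.526.
CD = 0.0338 + 0.044 × 0.526² = 0.04598.
D = q·S·CD = 1837 × 13.6 × 0.04598 = 1149 N

D = 1150 N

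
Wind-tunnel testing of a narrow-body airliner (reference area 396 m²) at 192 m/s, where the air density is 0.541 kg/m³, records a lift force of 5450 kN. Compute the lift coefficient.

From L = ½ρv²S·CL, rearranging gives CL = 2L/(ρv²S).
CL = 2 × 5.45×10^6 / (0.541 × 192² × 396) = 1.38

CL = 1.38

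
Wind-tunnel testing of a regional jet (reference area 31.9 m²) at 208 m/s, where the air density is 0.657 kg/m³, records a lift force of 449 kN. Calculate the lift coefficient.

CL = 0.99

From L = ½ρv²S·CL, rearranging gives CL = 2L/(ρv²S).
CL = 2 × 4.49×10^5 / (0.657 × 208² × 31.9) = 0.99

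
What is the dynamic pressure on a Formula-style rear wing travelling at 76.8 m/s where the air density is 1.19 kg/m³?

q = ½ρv² = ½ × 1.19 × 76.8² = 3510 Pa

q = 3510 Pa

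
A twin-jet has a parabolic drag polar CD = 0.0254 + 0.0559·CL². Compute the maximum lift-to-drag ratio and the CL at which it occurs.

For CD = CD0 + K·CL², (L/D)max occurs at CL* = √(CD0/K) and equals 1/(2√(K·CD0)).
(L/D)max = 1/(2√(0.0559 × 0.0254)) = 1/(2 × 0.03768) = 13.3
CL* = √(0.0254/0.0559) = 0.674

(L/D)max = 13.3, at CL = 0.674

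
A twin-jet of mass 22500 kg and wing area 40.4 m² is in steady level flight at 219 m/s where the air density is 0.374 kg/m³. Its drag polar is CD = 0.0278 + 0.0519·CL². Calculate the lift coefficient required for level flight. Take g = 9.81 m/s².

CL = 0.609

Weight W = mg = 22500 × 9.81 = 2.2072×10^5 N; in level flight L = W.
Dynamic pressure q = 0.5 × 0.374 × 219² = 8969 Pa.
Required CL = L/(qS) = 2.2072×10^5/(8969·40.4) = 0.6092.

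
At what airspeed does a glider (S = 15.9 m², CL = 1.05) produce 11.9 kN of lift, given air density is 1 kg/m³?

L = ½ρv²S·CL ⇒ v = √(2L/(ρ·S·CL))
v = √(2 × 11900 / (1 × 15.9 × 1.05)) = √1426 = 37.8 m/s

v = 37.8 m/s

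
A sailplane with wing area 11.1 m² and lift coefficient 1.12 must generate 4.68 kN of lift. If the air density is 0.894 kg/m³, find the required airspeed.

L = ½ρv²S·CL ⇒ v = √(2L/(ρ·S·CL))
v = √(2 × 4680 / (0.894 × 11.1 × 1.12)) = √842.2 = 29 m/s

v = 29 m/s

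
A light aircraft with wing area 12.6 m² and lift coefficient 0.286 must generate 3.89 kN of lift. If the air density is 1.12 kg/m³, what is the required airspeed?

L = ½ρv²S·CL ⇒ v = √(2L/(ρ·S·CL))
v = √(2 × 3890 / (1.12 × 12.6 × 0.286)) = √1928 = 43.9 m/s

v = 43.9 m/s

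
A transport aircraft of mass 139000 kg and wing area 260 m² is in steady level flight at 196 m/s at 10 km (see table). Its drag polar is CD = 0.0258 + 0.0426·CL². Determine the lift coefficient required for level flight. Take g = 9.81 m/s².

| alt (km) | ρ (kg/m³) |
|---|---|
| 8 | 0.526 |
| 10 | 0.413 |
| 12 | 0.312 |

CL = 0.661

At 10 km, from the table: ρ = 0.413 kg/m³.
Level flight ⇒ L = W = m·g = 139000 × 9.81 = 1.3636×10^6 N.
Dynamic pressure q = 0.5 × 0.413 × 196² = 7933 Pa.
CL = 2W/(ρv²S) = 2×1.3636×10^6/(0.413×196²×260) = 0.6611.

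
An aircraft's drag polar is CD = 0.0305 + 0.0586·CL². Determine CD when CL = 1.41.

CD = 0.0305 + 0.0586 × 1.41² = 0.0305 + 0.1165 = 0.147

CD = 0.147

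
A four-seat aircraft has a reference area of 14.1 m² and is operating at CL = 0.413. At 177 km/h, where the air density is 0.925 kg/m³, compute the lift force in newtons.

L = 6510 N

Convert speed: v = 177 km/h ÷ 3.6 = 49.17 m/s.
L = ½ρv²S·CL = ½ × 0.925 × 49.17² × 14.1 × 0.413 = 6510 N ≈ 6.51 kN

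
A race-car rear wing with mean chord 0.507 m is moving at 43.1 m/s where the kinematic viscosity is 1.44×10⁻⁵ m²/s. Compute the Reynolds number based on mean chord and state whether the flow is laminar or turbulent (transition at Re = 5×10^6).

Re = 1.52×10^6 (laminar)

Re = v·c/ν = 43.1 × 0.507 / (1.44×10⁻⁵) = 1.52×10^6
Since 1.52×10^6 < 5×10^6, the flow is laminar.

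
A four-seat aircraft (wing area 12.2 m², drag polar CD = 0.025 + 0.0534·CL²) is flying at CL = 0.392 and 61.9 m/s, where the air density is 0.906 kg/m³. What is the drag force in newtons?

CD = 0.025 + 0.0534 × 0.392² = 0.03321
D = ½ρv²S·CD = ½ × 0.906 × 61.9² × 12.2 × 0.03321 = 703 N

D = 703 N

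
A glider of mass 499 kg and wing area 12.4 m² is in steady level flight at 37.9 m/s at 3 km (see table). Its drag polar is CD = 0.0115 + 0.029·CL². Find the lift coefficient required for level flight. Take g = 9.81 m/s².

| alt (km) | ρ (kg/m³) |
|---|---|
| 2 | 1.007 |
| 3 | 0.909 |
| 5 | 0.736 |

CL = 0.605

At 3 km, from the table: ρ = 0.909 kg/m³.
Level flight ⇒ L = W = m·g = 499 × 9.81 = 4895.2 N.
q = ½ρv² = ½ × 0.909 × 37.9² = 652.8 Pa.
Required CL = L/(qS) = 4895.2/(652.8·12.4) = 0.6047.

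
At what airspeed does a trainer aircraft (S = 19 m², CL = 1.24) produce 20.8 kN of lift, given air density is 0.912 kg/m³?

L = ½ρv²S·CL ⇒ v = √(2L/(ρ·S·CL))
v = √(2 × 20800 / (0.912 × 19 × 1.24)) = √1936 = 44 m/s

v = 44 m/s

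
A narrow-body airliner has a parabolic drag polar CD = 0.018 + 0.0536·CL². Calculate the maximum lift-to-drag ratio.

For CD = CD0 + K·CL², (L/D)max occurs at CL* = √(CD0/K) and equals 1/(2√(K·CD0)).
(L/D)max = 1/(2√(0.0536 × 0.018)) = 1/(2 × 0.03106) = 16.1

(L/D)max = 16.1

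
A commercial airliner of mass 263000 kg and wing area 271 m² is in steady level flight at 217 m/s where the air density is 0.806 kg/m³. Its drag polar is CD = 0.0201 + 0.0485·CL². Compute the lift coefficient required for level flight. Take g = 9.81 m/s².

Weight W = mg = 263000 × 9.81 = 2.58×10^6 N; in level flight L = W.
q = ½ρv² = ½ × 0.806 × 217² = 18980 Pa.
CL = W/(q·S) = 2.58×10^6 / (18980 × 271) = 0.5017.

CL = 0.502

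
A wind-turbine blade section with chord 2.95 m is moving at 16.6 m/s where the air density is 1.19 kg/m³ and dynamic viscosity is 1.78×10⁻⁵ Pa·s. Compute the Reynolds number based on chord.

Re = 3.27×10^6

Re = ρ·v·c/μ = 1.19 × 16.6 × 2.95 / (1.78×10⁻⁵) = 3.27×10^6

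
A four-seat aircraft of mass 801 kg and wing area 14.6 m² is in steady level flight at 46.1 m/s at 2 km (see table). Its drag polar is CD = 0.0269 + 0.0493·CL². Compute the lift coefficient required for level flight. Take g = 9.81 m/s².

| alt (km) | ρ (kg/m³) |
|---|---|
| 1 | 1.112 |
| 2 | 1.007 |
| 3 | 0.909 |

CL = 0.503

At 2 km, from the table: ρ = 1.007 kg/m³.
Level flight ⇒ L = W = m·g = 801 × 9.81 = 7857.8 N.
Dynamic pressure q = 0.5 × 1.007 × 46.1² = 1070 Pa.
CL = 2W/(ρv²S) = 2×7857.8/(1.007×46.1²×14.6) = 0.503.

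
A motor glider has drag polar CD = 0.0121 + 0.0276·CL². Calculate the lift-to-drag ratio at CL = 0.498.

CD = 0.0121 + 0.0276 × 0.498² = 0.01894
L/D = CL/CD = 0.498 / 0.01894 = 26.3

L/D = 26.3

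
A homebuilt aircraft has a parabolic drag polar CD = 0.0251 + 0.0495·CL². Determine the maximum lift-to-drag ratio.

For CD = CD0 + K·CL², (L/D)max occurs at CL* = √(CD0/K) and equals 1/(2√(K·CD0)).
(L/D)max = 1/(2√(0.0495 × 0.0251)) = 1/(2 × 0.03525) = 14.2

(L/D)max = 14.2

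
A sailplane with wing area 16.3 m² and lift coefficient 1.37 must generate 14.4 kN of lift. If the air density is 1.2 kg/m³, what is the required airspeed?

L = ½ρv²S·CL ⇒ v = √(2L/(ρ·S·CL))
v = √(2 × 14400 / (1.2 × 16.3 × 1.37)) = √1075 = 32.8 m/s

v = 32.8 m/s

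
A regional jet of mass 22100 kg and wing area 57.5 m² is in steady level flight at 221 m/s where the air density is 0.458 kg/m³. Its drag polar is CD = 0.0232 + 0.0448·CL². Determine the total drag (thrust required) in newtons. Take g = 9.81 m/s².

D = 18200 N

In steady level flight, lift balances weight: W = mg = 22100 × 9.81 = 2.168×10^5 N.
Dynamic pressure q = 0.5 × 0.458 × 221² = 11180 Pa.
CL = 2W/(ρv²S) = 2×2.168×10^5/(0.458×221²×57.5) = 0.3371.
CD = 0.0232 + 0.0448 × 0.3371² = 0.02829.
D = q·S·CD = 11180 × 57.5 × 0.02829 = 18190 N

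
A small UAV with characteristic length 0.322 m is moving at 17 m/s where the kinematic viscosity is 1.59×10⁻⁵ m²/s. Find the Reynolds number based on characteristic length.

Re = v·c/ν = 17 × 0.322 / (1.59×10⁻⁵) = 3.44×10^5

Re = 3.44×10^5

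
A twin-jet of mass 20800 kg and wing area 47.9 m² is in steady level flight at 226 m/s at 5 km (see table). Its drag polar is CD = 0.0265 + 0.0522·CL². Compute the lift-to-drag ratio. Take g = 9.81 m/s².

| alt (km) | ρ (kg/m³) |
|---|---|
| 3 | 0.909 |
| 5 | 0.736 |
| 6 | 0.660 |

At 5 km, from the table: ρ = 0.736 kg/m³.
In steady level flight, lift balances weight: W = mg = 20800 × 9.81 = 2.0405×10^5 N.
Dynamic pressure q = 0.5 × 0.736 × 226² = 18800 Pa.
CL = W/(q·S) = 2.0405×10^5 / (18800 × 47.9) = 0.2266.
CD = 0.0265 + 0.0522 × 0.2266² = 0.02918.
L/D = CL/CD = 0.2266 / 0.02918 = 7.77

L/D = 7.77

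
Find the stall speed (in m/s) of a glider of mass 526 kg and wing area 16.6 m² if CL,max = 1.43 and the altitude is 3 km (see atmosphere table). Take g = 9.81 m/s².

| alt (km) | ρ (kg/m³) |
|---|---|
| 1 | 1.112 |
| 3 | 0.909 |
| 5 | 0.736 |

At 3 km, from the table: ρ = 0.909 kg/m³.
At stall, lift equals weight: L = W = m·g = 526 × 9.81 = 5160 N.
V_stall = √(2W/(ρ·S·CL,max)) = √(2 × 5160 / (0.909 × 16.6 × 1.43))
V_stall = √478.3 = 21.9 m/s

V_stall = 21.9 m/s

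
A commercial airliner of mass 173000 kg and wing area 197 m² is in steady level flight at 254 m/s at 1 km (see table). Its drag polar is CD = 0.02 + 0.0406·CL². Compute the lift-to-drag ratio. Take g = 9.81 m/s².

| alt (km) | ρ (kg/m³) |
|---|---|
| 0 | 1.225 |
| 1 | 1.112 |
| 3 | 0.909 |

At 1 km, from the table: ρ = 1.112 kg/m³.
Level flight ⇒ L = W = m·g = 173000 × 9.81 = 1.6971×10^6 N.
Dynamic pressure q = 0.5 × 1.112 × 254² = 35870 Pa.
CL = 2W/(ρv²S) = 2×1.6971×10^6/(1.112×254²×197) = 0.2402.
CD = 0.02 + 0.0406 × 0.2402² = 0.02234.
L/D = CL/CD = 0.2402 / 0.02234 = 10.7

L/D = 10.7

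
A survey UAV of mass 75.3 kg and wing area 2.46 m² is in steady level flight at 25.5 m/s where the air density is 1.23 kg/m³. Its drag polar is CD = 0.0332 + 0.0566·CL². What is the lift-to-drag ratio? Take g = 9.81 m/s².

Weight W = mg = 75.3 × 9.81 = 738.69 N; in level flight L = W.
q = ½ρv² = ½ × 1.23 × 25.5² = 399.9 Pa.
Required CL = L/(qS) = 738.69/(399.9·2.46) = 0.7509.
CD = 0.0332 + 0.0566 × 0.7509² = 0.06511.
L/D = CL/CD = 0.7509 / 0.06511 = 11.5

L/D = 11.5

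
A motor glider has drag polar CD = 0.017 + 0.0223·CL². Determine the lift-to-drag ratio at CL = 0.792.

CD = 0.017 + 0.0223 × 0.792² = 0.03099
L/D = CL/CD = 0.792 / 0.03099 = 25.6

L/D = 25.6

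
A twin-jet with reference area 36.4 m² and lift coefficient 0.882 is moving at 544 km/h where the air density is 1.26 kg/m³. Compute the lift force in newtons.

Convert speed: v = 544 km/h ÷ 3.6 = 151.1 m/s.
L = ½ρv²S·CL = ½ × 1.26 × 151.1² × 36.4 × 0.882 = 4.62×10^5 N ≈ 462 kN

L = 4.62×10^5 N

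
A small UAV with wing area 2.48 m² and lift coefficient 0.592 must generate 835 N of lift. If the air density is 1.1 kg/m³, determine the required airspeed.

v = 32.2 m/s

L = ½ρv²S·CL ⇒ v = √(2L/(ρ·S·CL))
v = √(2 × 835 / (1.1 × 2.48 × 0.592)) = √1034 = 32.2 m/s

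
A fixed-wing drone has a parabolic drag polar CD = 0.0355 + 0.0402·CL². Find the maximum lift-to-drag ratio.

(L/D)max = 13.2

For CD = CD0 + K·CL², (L/D)max occurs at CL* = √(CD0/K) and equals 1/(2√(K·CD0)).
(L/D)max = 1/(2√(0.0402 × 0.0355)) = 1/(2 × 0.03778) = 13.2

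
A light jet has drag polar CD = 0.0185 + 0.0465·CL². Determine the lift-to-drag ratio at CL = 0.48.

L/D = 16.4

CD = 0.0185 + 0.0465 × 0.48² = 0.02921
L/D = CL/CD = 0.48 / 0.02921 = 16.4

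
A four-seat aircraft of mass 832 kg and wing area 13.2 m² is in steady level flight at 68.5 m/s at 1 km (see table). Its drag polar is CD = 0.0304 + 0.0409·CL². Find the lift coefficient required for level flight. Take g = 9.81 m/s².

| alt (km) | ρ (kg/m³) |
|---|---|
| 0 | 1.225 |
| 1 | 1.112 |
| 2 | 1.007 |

At 1 km, from the table: ρ = 1.112 kg/m³.
In steady level flight, lift balances weight: W = mg = 832 × 9.81 = 8161.9 N.
Dynamic pressure q = 0.5 × 1.112 × 68.5² = 2609 Pa.
CL = W/(q·S) = 8161.9 / (2609 × 13.2) = 0.237.

CL = 0.237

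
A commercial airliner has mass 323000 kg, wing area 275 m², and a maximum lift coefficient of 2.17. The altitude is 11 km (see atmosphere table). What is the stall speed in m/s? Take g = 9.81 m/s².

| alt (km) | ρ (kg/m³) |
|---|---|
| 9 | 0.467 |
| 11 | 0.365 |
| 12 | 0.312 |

At 11 km, from the table: ρ = 0.365 kg/m³.
Stall occurs when L = W at CL,max. W = mg = 323000 × 9.81 = 3.169×10^6 N.
From L = ½ρV²S·CL,max = W: V_stall = √(2W/(ρSCL,max)) = √(2·3.169×10^6/(0.365·275·2.17))
V_stall = √29090 = 171 m/s

V_stall = 171 m/s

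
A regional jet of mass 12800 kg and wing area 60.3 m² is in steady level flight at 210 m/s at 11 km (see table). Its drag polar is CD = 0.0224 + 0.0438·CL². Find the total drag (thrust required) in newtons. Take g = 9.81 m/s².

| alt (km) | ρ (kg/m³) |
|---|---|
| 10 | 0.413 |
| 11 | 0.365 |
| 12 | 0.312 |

D = 12300 N

At 11 km, from the table: ρ = 0.365 kg/m³.
Level flight ⇒ L = W = m·g = 12800 × 9.81 = 1.2557×10^5 N.
q = ½ρv² = ½ × 0.365 × 210² = 8048 Pa.
CL = 2W/(ρv²S) = 2×1.2557×10^5/(0.365×210²×60.3) = 0.2587.
CD = 0.0224 + 0.0438 × 0.2587² = 0.02533.
D = q·S·CD = 8048 × 60.3 × 0.02533 = 12290 N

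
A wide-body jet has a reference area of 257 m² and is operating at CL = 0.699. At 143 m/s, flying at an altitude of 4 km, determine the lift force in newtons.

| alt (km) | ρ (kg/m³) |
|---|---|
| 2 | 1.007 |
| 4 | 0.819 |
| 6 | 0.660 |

At 4 km, from the table: ρ = 0.819 kg/m³.
Dynamic pressure q = ½ρv² = ½ × 0.819 × 143² = 8374 Pa.
L = q·S·CL = 8374 × 257 × 0.699 = 1.5×10^6 N ≈ 1500 kN

L = 1.5×10^6 N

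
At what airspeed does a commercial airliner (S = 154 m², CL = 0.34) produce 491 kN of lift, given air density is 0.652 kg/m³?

L = ½ρv²S·CL ⇒ v = √(2L/(ρ·S·CL))
v = √(2 × 4.91×10^5 / (0.652 × 154 × 0.34)) = √28760 = 170 m/s

v = 170 m/s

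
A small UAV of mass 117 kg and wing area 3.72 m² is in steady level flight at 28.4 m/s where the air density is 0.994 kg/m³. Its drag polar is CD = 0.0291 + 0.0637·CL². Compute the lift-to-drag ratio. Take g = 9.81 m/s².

Level flight ⇒ L = W = m·g = 117 × 9.81 = 1147.8 N.
q = ½ρv² = ½ × 0.994 × 28.4² = 400.9 Pa.
Required CL = L/(qS) = 1147.8/(400.9·3.72) = 0.7697.
CD = 0.0291 + 0.0637 × 0.7697² = 0.06684.
L/D = CL/CD = 0.7697 / 0.06684 = 11.5

L/D = 11.5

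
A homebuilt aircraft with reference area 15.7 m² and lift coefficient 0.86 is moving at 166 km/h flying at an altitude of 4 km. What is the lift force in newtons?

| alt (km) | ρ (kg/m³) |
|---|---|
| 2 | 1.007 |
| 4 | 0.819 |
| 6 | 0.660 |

L = 11800 N

At 4 km, from the table: ρ = 0.819 kg/m³.
Convert speed: v = 166 km/h ÷ 3.6 = 46.11 m/s.
L = ½ρv²S·CL = ½ × 0.819 × 46.11² × 15.7 × 0.86 = 11800 N ≈ 11.8 kN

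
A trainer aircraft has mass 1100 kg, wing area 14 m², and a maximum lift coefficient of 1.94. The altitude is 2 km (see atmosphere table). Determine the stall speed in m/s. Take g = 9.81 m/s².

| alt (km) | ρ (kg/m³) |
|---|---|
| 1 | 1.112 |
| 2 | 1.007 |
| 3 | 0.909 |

V_stall = 28.1 m/s

At 2 km, from the table: ρ = 1.007 kg/m³.
Weight W = mg = 1100 × 9.81 = 10790 N.
From L = ½ρV²S·CL,max = W: V_stall = √(2W/(ρSCL,max)) = √(2·10790/(1.007·14·1.94))
V_stall = √789.1 = 28.1 m/s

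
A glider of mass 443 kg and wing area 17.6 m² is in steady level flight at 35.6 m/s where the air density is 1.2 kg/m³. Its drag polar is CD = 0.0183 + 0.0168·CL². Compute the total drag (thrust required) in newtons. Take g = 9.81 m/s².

Weight W = mg = 443 × 9.81 = 4345.8 N; in level flight L = W.
Dynamic pressure q = 0.5 × 1.2 × 35.6² = 760.4 Pa.
Required CL = L/(qS) = 4345.8/(760.4·17.6) = 0.3247.
CD = 0.0183 + 0.0168 × 0.3247² = 0.02007.
D = q·S·CD = 760.4 × 17.6 × 0.02007 = 268.6 N

D = 269 N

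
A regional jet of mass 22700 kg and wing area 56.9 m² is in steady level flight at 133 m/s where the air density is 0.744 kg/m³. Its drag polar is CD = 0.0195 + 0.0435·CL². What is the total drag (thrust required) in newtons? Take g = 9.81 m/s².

Weight W = mg = 22700 × 9.81 = 2.2269×10^5 N; in level flight L = W.
Dynamic pressure q = 0.5 × 0.744 × 133² = 6580 Pa.
CL = W/(q·S) = 2.2269×10^5 / (6580 × 56.9) = 0.5948.
CD = 0.0195 + 0.0435 × 0.5948² = 0.03489.
D = q·S·CD = 6580 × 56.9 × 0.03489 = 13060 N

D = 13100 N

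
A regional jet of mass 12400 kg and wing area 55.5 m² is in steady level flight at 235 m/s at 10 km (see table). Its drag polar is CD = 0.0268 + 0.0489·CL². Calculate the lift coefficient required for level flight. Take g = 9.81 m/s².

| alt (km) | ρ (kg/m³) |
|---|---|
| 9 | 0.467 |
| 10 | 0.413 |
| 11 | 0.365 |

At 10 km, from the table: ρ = 0.413 kg/m³.
In steady level flight, lift balances weight: W = mg = 12400 × 9.81 = 1.2164×10^5 N.
q = ½ρv² = ½ × 0.413 × 235² = 11400 Pa.
CL = W/(q·S) = 1.2164×10^5 / (11400 × 55.5) = 0.1922.

CL = 0.192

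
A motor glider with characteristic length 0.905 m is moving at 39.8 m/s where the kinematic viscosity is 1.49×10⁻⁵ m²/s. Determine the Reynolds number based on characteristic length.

Re = 2.42×10^6

Re = v·c/ν = 39.8 × 0.905 / (1.49×10⁻⁵) = 2.42×10^6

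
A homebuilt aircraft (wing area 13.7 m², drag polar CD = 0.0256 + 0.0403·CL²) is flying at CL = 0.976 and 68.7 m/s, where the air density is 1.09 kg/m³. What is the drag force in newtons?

CD = 0.0256 + 0.0403 × 0.976² = 0.06399
D = ½ρv²S·CD = ½ × 1.09 × 68.7² × 13.7 × 0.06399 = 2250 N

D = 2250 N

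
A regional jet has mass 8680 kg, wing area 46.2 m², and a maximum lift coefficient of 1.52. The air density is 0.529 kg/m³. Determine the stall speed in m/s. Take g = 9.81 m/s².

V_stall = 67.7 m/s

Weight W = mg = 8680 × 9.81 = 85150 N.
From L = ½ρV²S·CL,max = W: V_stall = √(2W/(ρSCL,max)) = √(2·85150/(0.529·46.2·1.52))
V_stall = √4584 = 67.7 m/s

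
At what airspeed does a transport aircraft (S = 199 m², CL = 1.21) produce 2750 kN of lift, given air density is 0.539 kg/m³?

v = 206 m/s

L = ½ρv²S·CL ⇒ v = √(2L/(ρ·S·CL))
v = √(2 × 2.75×10^6 / (0.539 × 199 × 1.21)) = √42380 = 206 m/s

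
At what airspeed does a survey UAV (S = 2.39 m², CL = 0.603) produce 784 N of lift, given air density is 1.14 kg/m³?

v = 30.9 m/s

L = ½ρv²S·CL ⇒ v = √(2L/(ρ·S·CL))
v = √(2 × 784 / (1.14 × 2.39 × 0.603)) = √954.4 = 30.9 m/s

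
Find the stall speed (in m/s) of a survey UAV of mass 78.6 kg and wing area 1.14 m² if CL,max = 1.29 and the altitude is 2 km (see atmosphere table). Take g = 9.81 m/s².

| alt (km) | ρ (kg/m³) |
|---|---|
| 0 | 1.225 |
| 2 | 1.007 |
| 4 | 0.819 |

At 2 km, from the table: ρ = 1.007 kg/m³.
Stall occurs when L = W at CL,max. W = mg = 78.6 × 9.81 = 771.1 N.
From L = ½ρV²S·CL,max = W: V_stall = √(2W/(ρSCL,max)) = √(2·771.1/(1.007·1.14·1.29))
V_stall = √1041 = 32.3 m/s

V_stall = 32.3 m/s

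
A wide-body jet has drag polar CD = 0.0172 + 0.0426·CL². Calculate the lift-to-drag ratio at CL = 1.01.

L/D = 16.7

CD = 0.0172 + 0.0426 × 1.01² = 0.06066
L/D = CL/CD = 1.01 / 0.06066 = 16.7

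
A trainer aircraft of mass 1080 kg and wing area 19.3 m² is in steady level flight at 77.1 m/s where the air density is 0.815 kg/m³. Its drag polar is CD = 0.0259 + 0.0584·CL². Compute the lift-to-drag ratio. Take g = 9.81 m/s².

Weight W = mg = 1080 × 9.81 = 10595 N; in level flight L = W.
Dynamic pressure q = 0.5 × 0.815 × 77.1² = 2422 Pa.
Required CL = L/(qS) = 10595/(2422·19.3) = 0.2266.
CD = 0.0259 + 0.0584 × 0.2266² = 0.0289.
L/D = CL/CD = 0.2266 / 0.0289 = 7.84

L/D = 7.84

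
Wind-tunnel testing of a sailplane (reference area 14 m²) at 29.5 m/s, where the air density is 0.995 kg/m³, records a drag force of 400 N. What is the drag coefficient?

CD = 0.066

From D = ½ρv²S·CD, rearranging gives CD = 2D/(ρv²S).
CD = 2 × 400 / (0.995 × 29.5² × 14) = 0.066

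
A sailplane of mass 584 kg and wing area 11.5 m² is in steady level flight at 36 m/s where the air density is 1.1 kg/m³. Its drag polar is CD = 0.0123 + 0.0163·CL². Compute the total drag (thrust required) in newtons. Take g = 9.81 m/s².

Level flight ⇒ L = W = m·g = 584 × 9.81 = 5729 N.
Dynamic pressure q = 0.5 × 1.1 × 36² = 712.8 Pa.
Required CL = L/(qS) = 5729/(712.8·11.5) = 0.6989.
CD = 0.0123 + 0.0163 × 0.6989² = 0.02026.
D = q·S·CD = 712.8 × 11.5 × 0.02026 = 166.1 N

D = 166 N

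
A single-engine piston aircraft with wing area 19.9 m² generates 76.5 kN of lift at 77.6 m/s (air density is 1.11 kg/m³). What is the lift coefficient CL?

From L = ½ρv²S·CL, rearranging gives CL = 2L/(ρv²S).
CL = 2 × 76500 / (1.11 × 77.6² × 19.9) = 1.15

CL = 1.15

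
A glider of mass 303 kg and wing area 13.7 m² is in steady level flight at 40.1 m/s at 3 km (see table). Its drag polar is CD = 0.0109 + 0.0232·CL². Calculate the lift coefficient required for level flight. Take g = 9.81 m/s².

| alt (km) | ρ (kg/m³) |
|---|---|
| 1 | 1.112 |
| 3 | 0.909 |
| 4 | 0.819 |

At 3 km, from the table: ρ = 0.909 kg/m³.
In steady level flight, lift balances weight: W = mg = 303 × 9.81 = 2972.4 N.
q = ½ρv² = ½ × 0.909 × 40.1² = 730.8 Pa.
CL = W/(q·S) = 2972.4 / (730.8 × 13.7) = 0.2969.

CL = 0.297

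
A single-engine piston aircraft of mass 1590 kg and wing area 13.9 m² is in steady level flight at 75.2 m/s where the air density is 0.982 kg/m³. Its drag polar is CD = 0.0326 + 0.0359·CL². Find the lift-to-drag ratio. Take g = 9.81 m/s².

L/D = 10.5

Level flight ⇒ L = W = m·g = 1590 × 9.81 = 15598 N.
Dynamic pressure q = 0.5 × 0.982 × 75.2² = 2777 Pa.
Required CL = L/(qS) = 15598/(2777·13.9) = 0.4041.
CD = 0.0326 + 0.0359 × 0.4041² = 0.03846.
L/D = CL/CD = 0.4041 / 0.03846 = 10.5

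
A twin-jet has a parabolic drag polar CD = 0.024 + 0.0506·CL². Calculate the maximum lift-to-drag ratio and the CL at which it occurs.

For CD = CD0 + K·CL², (L/D)max occurs at CL* = √(CD0/K) and equals 1/(2√(K·CD0)).
(L/D)max = 1/(2√(0.0506 × 0.024)) = 1/(2 × 0.03485) = 14.3
CL* = √(0.024/0.0506) = 0.689

(L/D)max = 14.3, at CL = 0.689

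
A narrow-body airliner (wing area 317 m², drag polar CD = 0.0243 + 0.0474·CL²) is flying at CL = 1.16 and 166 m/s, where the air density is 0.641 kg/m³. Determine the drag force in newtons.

CD = 0.0243 + 0.0474 × 1.16² = 0.08808
D = ½ρv²S·CD = ½ × 0.641 × 166² × 317 × 0.08808 = 2.47×10^5 N

D = 2.47×10^5 N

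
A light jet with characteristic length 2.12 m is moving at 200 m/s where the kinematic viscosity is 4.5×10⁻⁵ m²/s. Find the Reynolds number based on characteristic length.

Re = v·c/ν = 200 × 2.12 / (4.5×10⁻⁵) = 9.42×10^6

Re = 9.42×10^6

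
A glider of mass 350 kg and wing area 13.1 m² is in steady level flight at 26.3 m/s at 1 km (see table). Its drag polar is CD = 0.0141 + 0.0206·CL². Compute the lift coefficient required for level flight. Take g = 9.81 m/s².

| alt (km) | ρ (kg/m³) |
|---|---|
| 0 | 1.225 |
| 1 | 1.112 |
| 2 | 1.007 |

CL = 0.682

At 1 km, from the table: ρ = 1.112 kg/m³.
Weight W = mg = 350 × 9.81 = 3433.5 N; in level flight L = W.
Dynamic pressure q = 0.5 × 1.112 × 26.3² = 384.6 Pa.
CL = W/(q·S) = 3433.5 / (384.6 × 13.1) = 0.6815.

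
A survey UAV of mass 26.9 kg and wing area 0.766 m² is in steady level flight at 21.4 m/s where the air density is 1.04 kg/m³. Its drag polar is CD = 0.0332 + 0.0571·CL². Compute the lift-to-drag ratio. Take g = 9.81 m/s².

Weight W = mg = 26.9 × 9.81 = 263.89 N; in level flight L = W.
Dynamic pressure q = 0.5 × 1.04 × 21.4² = 238.1 Pa.
CL = W/(q·S) = 263.89 / (238.1 × 0.766) = 1.447.
CD = 0.0332 + 0.0571 × 1.447² = 0.1527.
L/D = CL/CD = 1.447 / 0.1527 = 9.47

L/D = 9.47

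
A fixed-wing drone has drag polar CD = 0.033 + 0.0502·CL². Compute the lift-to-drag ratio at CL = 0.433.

L/D = 10.2

CD = 0.033 + 0.0502 × 0.433² = 0.04241
L/D = CL/CD = 0.433 / 0.04241 = 10.2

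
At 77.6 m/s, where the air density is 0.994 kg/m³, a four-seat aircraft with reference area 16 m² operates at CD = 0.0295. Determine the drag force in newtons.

D = ½ρv²S·CD = ½ × 0.994 × 77.6² × 16 × 0.0295 = 1410 N

D = 1410 N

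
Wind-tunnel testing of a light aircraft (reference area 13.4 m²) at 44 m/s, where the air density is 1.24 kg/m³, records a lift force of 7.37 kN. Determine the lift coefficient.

CL = 0.458

From L = ½ρv²S·CL, rearranging gives CL = 2L/(ρv²S).
CL = 2 × 7370 / (1.24 × 44² × 13.4) = 0.458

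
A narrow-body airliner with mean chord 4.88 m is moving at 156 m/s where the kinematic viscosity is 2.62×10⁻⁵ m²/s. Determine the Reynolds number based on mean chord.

Re = 2.91×10^7

Re = v·c/ν = 156 × 4.88 / (2.62×10⁻⁵) = 2.91×10^7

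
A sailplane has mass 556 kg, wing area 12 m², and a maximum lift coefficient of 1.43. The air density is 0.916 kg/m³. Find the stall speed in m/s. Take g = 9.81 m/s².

At stall, lift equals weight: L = W = m·g = 556 × 9.81 = 5454 N.
V_stall = √(2W/(ρ·S·CL,max)) = √(2 × 5454 / (0.916 × 12 × 1.43))
V_stall = √694 = 26.3 m/s

V_stall = 26.3 m/s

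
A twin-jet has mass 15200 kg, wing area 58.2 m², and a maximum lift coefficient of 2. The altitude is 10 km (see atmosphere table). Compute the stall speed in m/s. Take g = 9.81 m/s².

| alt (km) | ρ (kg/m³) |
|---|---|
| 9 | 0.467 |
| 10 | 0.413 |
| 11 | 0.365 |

At 10 km, from the table: ρ = 0.413 kg/m³.
At stall, lift equals weight: L = W = m·g = 15200 × 9.81 = 1.491×10^5 N.
V_stall = √(2W/(ρ·S·CL,max)) = √(2 × 1.491×10^5 / (0.413 × 58.2 × 2))
V_stall = √6204 = 78.8 m/s

V_stall = 78.8 m/s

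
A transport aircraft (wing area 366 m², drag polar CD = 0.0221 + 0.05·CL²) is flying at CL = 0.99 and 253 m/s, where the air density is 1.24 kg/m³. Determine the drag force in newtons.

D = 1.03×10^6 N

CD = 0.0221 + 0.05 × 0.99² = 0.07111
D = ½ρv²S·CD = ½ × 1.24 × 253² × 366 × 0.07111 = 1.03×10^6 N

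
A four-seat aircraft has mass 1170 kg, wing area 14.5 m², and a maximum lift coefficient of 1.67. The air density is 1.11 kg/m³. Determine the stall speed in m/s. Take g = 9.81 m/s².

Stall occurs when L = W at CL,max. W = mg = 1170 × 9.81 = 11480 N.
From L = ½ρV²S·CL,max = W: V_stall = √(2W/(ρSCL,max)) = √(2·11480/(1.11·14.5·1.67))
V_stall = √854 = 29.2 m/s

V_stall = 29.2 m/s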